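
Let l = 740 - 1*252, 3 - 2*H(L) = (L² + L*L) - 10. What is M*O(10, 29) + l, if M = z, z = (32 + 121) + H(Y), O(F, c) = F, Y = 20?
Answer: -1917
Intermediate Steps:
H(L) = 13/2 - L² (H(L) = 3/2 - ((L² + L*L) - 10)/2 = 3/2 - ((L² + L²) - 10)/2 = 3/2 - (2*L² - 10)/2 = 3/2 - (-10 + 2*L²)/2 = 3/2 + (5 - L²) = 13/2 - L²)
z = -481/2 (z = (32 + 121) + (13/2 - 1*20²) = 153 + (13/2 - 1*400) = 153 + (13/2 - 400) = 153 - 787/2 = -481/2 ≈ -240.50)
M = -481/2 ≈ -240.50
l = 488 (l = 740 - 252 = 488)
M*O(10, 29) + l = -481/2*10 + 488 = -2405 + 488 = -1917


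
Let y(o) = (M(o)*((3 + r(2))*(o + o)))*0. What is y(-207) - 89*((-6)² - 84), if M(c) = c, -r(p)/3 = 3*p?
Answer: 4272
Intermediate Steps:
r(p) = -9*p
y(o) = 0 (y(o) = (o*((3 - 9*2)*(o + o)))*0 = (o*((3 - 18)*(2*o)))*0 = (o*(-30*o))*0 = -30*o²*0 = 0)
y(-207) - 89*((-6)² - 84) = 0 - 89*((-6)² - 84) = 0 - 89*(36 - 84) = 0 - 89*(-48) = 0 + 4272 = 4272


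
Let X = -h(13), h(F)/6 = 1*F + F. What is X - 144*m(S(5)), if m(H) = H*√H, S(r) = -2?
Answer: -156 + 288*I*√2 ≈ -156.0 + 407.29*I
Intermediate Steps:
h(F) = 12*F (h(F) = 6*(1*F + F) = 6*(F + F) = 6*(2*F) = 12*F)
m(H) = H^(3/2)
X = -156 (X = -12*13 = -1*156 = -156)
X - 144*m(S(5)) = -156 - (-288)*I*√2 = -156 + 288*I*√2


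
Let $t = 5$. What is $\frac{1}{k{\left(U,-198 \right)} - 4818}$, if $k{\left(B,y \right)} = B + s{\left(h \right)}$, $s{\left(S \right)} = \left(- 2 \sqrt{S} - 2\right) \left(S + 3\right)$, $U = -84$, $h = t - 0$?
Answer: $- \frac{2459}{12092722} + \frac{4 \sqrt{5}}{6046361} \approx -0.00020187$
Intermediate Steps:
$h = 5$ ($h = 5 - 0 = 5 + 0 = 5$)
$s{\left(S \right)} = \left(-2 - 2 \sqrt{S}\right) \left(3 + S\right)$
$k{\left(B,y \right)} = -16 + B - 16 \sqrt{5}$ ($k{\left(B,y \right)} = B - \left(16 + 6 \sqrt{5} + 10 \sqrt{5}\right) = B - \left(16 + 6 \sqrt{5} + 2 \cdot 5 \sqrt{5}\right) = B - \left(16 + 16 \sqrt{5}\right) = -16 + B - 16 \sqrt{5}$)
$\frac{1}{k{\left(U,-198 \right)} - 4818} = \frac{1}{\left(-16 - 84 - 16 \sqrt{5}\right) - 4818} = \frac{1}{\left(-100 - 16 \sqrt{5}\right) - 4818} = \frac{1}{-4918 - 16 \sqrt{5}}$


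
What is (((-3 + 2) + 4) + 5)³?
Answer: 512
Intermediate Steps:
(((-3 + 2) + 4) + 5)³ = ((-1 + 4) + 5)³ = (3 + 5)³ = 8³ = 512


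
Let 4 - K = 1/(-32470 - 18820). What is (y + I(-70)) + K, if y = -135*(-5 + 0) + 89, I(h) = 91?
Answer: 44058111/51290 ≈ 859.00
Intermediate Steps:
K = 205161/51290 (K = 4 - 1/(-32470 - 18820) = 4 - 1/(-51290) = 4 - 1*(-1/51290) = 4 + 1/51290 = 205161/51290 ≈ 4.0000)
y = 764 (y = -135*(-5) + 89 = -27*(-25) + 89 = 675 + 89 = 764)
(y + I(-70)) + K = (764 + 91) + 205161/51290 = 855 + 205161/51290 = 44058111/51290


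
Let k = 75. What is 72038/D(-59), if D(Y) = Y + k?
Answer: 36019/8 ≈ 4502.4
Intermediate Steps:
D(Y) = 75 + Y (D(Y) = Y + 75 = 75 + Y)
72038/D(-59) = 72038/(75 - 59) = 72038/16 = 72038*(1/16) = 36019/8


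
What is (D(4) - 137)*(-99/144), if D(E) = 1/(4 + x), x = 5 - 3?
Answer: 9031/96 ≈ 94.073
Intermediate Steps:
x = 2
D(E) = 1/6 (D(E) = 1/(4 + 2) = 1/6)
(D(4) - 137)*(-99/144) = (1/6 - 137)*(-99/144) = -(-27093)/(2*144) = -821/6*(-11/16) = 9031/96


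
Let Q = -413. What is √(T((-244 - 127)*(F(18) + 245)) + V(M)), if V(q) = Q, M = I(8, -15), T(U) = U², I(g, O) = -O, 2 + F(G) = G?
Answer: 2*√2344060537 ≈ 96831.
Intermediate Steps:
F(G) = -2 + G
M = 15 (M = -1*(-15) = 15)
V(q) = -413
√(T((-244 - 127)*(F(18) + 245)) + V(M)) = √(((-244 - 127)*((-2 + 18) + 245))² - 413) = √((-371*(16 + 245))² - 413) = √((-371*261)² - 413) = √((-96831)² - 413) = √(9376242561 - 413) = √9376242148 = 2*√2344060537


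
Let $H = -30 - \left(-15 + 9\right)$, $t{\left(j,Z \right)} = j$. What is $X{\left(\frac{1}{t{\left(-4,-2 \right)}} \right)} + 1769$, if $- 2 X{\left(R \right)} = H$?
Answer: $1781$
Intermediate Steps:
$H = -24$ ($H = -30 - -6 = -30 + 6 = -24$)
$X{\left(R \right)} = 12$ ($X{\left(R \right)} = \left(- \frac{1}{2}\right) \left(-24\right) = 12$)
$X{\left(\frac{1}{t{\left(-4,-2 \right)}} \right)} + 1769 = 12 + 1769 = 1781$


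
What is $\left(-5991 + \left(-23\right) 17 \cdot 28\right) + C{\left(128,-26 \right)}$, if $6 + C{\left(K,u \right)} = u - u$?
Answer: $-16945$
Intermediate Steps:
$C{\left(K,u \right)} = -6$ ($C{\left(K,u \right)} = -6 + \left(u - u\right) = -6 + 0 = -6$)
$\left(-5991 + \left(-23\right) 17 \cdot 28\right) + C{\left(128,-26 \right)} = \left(-5991 + \left(-23\right) 17 \cdot 28\right) - 6 = \left(-5991 - 10948\right) - 6 = -16939 - 6 = -16945$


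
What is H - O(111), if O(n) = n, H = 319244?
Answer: 319133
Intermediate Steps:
H - O(111) = 319244 - 1*111 = 319244 - 111 = 319133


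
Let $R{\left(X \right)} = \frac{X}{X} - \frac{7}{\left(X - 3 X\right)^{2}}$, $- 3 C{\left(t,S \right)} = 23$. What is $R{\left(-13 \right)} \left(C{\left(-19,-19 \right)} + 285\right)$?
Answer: $\frac{3568}{13} \approx 274.46$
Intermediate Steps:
$C{\left(t,S \right)} = - \frac{23}{3}$ ($C{\left(t,S \right)} = \left(- \frac{1}{3}\right) 23 = - \frac{23}{3}$)
$R{\left(X \right)} = 1 - \frac{7}{4 X^{2}}$ ($R{\left(X \right)} = 1 - \frac{7}{\left(- 2 X\right)^{2}} = 1 - \frac{7}{4 X^{2}}$)
$R{\left(-13 \right)} \left(C{\left(-19,-19 \right)} + 285\right) = \left(1 - \frac{7}{4 \cdot 169}\right) \left(- \frac{23}{3} + 285\right) = \left(1 - \frac{7}{676}\right) \frac{832}{3} = \frac{669}{676} \cdot \frac{832}{3} = \frac{3568}{13}$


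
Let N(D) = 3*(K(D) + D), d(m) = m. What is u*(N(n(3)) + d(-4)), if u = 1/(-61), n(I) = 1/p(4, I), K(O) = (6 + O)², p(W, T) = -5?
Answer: -2408/1525 ≈ -1.5790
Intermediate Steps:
n(I) = -⅕ (n(I) = 1/(-5) = -⅕)
N(D) = 3*D + 3*(6 + D)² (N(D) = 3*((6 + D)² + D) = 3*(D + (6 + D)²) = 3*D + 3*(6 + D)²)
u = -1/61 ≈ -0.016393
u*(N(n(3)) + d(-4)) = -((3*(-⅕) + 3*(6 - ⅕)²) - 4)/61 = -((-⅗ + 3*(29/5)²) - 4)/61 = -((-⅗ + 3*(841/25)) - 4)/61 = -((-⅗ + 2523/25) - 4)/61 = -(2508/25 - 4)/61 = -1/61*2408/25 = -2408/1525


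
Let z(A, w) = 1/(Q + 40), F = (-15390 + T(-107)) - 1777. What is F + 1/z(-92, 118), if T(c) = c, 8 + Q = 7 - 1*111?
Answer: -17346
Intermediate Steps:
Q = -112 (Q = -8 + (7 - 1*111) = -8 + (7 - 111) = -8 - 104 = -112)
F = -17274 (F = (-15390 - 107) - 1777 = -15497 - 1777 = -17274)
z(A, w) = -1/72 (z(A, w) = 1/(-112 + 40) = 1/(-72) = -1/72)
F + 1/z(-92, 118) = -17274 + 1/(-1/72) = -17274 - 72 = -17346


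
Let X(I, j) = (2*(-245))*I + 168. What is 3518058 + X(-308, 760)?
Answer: 3669146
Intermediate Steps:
X(I, j) = 168 - 490*I (X(I, j) = -490*I + 168 = 168 - 490*I)
3518058 + X(-308, 760) = 3518058 + (168 - 490*(-308)) = 3518058 + (168 + 150920) = 3518058 + 151088 = 3669146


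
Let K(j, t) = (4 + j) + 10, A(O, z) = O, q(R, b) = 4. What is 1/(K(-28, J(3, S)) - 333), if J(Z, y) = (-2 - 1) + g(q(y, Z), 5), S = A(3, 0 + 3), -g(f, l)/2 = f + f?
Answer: -1/347 ≈ -0.0028818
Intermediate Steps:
g(f, l) = -4*f (g(f, l) = -2*(f + f) = -4*f)
S = 3
J(Z, y) = -19 (J(Z, y) = (-2 - 1) - 4*4 = -3 - 16 = -19)
K(j, t) = 14 + j
1/(K(-28, J(3, S)) - 333) = 1/((14 - 28) - 333) = 1/(-14 - 333) = 1/(-347) = -1/347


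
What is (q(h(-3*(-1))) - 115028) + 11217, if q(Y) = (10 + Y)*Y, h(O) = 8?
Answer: -103667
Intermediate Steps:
q(Y) = Y*(10 + Y)
(q(h(-3*(-1))) - 115028) + 11217 = (8*(10 + 8) - 115028) + 11217 = (8*18 - 115028) + 11217 = (144 - 115028) + 11217 = -114884 + 11217 = -103667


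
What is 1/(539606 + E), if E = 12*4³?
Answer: 1/540374 ≈ 1.8506e-6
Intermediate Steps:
E = 768 (E = 12*64 = 768)
1/(539606 + E) = 1/(539606 + 768) = 1/540374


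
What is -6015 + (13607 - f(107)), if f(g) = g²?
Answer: -3857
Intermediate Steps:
-6015 + (13607 - f(107)) = -6015 + (13607 - 1*107²) = -6015 + (13607 - 1*11449) = -6015 + (13607 - 11449) = -6015 + 2158 = -3857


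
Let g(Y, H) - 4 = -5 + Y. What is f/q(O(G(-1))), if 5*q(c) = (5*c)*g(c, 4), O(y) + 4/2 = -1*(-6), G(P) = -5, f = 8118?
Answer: 1353/2 ≈ 676.50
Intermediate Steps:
g(Y, H) = -1 + Y (g(Y, H) = 4 + (-5 + Y) = -1 + Y)
O(y) = 4 (O(y) = -2 - 1*(-6) = -2 + 6 = 4)
q(c) = c*(-1 + c) (q(c) = ((5*c)*(-1 + c))/5 = (5*c*(-1 + c))/5 = c*(-1 + c))
f/q(O(G(-1))) = 8118/((4*(-1 + 4))) = 8118/((4*3)) = 8118/12 = 8118*(1/12) = 1353/2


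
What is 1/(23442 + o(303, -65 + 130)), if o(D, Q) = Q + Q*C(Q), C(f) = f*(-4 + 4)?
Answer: 1/23507 ≈ 4.2541e-5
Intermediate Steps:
C(f) = 0 (C(f) = f*0 = 0)
o(D, Q) = Q (o(D, Q) = Q + Q*0 = Q + 0 = Q)
1/(23442 + o(303, -65 + 130)) = 1/(23442 + (-65 + 130)) = 1/(23442 + 65) = 1/23507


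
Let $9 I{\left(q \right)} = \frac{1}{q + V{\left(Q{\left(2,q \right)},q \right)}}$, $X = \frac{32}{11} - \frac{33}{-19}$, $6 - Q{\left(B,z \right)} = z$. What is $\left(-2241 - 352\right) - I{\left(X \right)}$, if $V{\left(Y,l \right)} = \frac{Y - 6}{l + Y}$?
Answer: $- \frac{37767463}{14565} \approx -2593.0$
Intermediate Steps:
$Q{\left(B,z \right)} = 6 - z$
$V{\left(Y,l \right)} = \frac{-6 + Y}{Y + l}$
$X = \frac{971}{209}$ ($X = 32 \cdot \frac{1}{11} - - \frac{33}{19} = \frac{32}{11} + \frac{33}{19} = \frac{971}{209} \approx 4.6459$)
$I{\left(q \right)} = \frac{2}{15 q}$ ($I{\left(q \right)} = \frac{1}{9 \left(q + \frac{-6 - \left(-6 + q\right)}{\left(6 - q\right) + q}\right)} = \frac{1}{9 \left(q + \frac{\left(-1\right) q}{6}\right)} = \frac{1}{9 \left(q - \frac{q}{6}\right)} = \frac{1}{9 \frac{5 q}{6}} = \frac{\frac{6}{5} \frac{1}{q}}{9} = \frac{2}{15 q}$)
$\left(-2241 - 352\right) - I{\left(X \right)} = \left(-2241 - 352\right) - \frac{2}{15 \cdot \frac{971}{209}} = -2593 - \frac{2}{15} \cdot \frac{209}{971} = -2593 - \frac{418}{14565} = - \frac{37767463}{14565}$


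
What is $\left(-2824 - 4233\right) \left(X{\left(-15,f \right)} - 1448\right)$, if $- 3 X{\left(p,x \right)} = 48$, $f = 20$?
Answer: $10331448$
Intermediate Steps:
$X{\left(p,x \right)} = -16$ ($X{\left(p,x \right)} = \left(- \frac{1}{3}\right) 48 = -16$)
$\left(-2824 - 4233\right) \left(X{\left(-15,f \right)} - 1448\right) = \left(-2824 - 4233\right) \left(-16 - 1448\right) = \left(-7057\right) \left(-1464\right) = 10331448$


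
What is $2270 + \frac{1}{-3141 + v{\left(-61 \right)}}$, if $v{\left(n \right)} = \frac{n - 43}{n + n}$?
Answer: $\frac{434816169}{191549} \approx 2270.0$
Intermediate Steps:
$v{\left(n \right)} = \frac{-43 + n}{2 n}$
$2270 + \frac{1}{-3141 + v{\left(-61 \right)}} = 2270 + \frac{1}{-3141 + \frac{-43 - 61}{2 \left(-61\right)}} = 2270 + \frac{1}{-3141 + \frac{1}{2} \left(- \frac{1}{61}\right) \left(-104\right)} = 2270 + \frac{1}{-3141 + \frac{52}{61}} = 2270 + \frac{1}{- \frac{191549}{61}} = 2270 - \frac{61}{191549} = \frac{434816169}{191549}$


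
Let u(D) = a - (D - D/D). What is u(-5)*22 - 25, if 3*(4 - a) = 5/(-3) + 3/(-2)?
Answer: 1964/9 ≈ 218.22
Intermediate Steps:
a = 91/18 (a = 4 - (5/(-3) + 3/(-2))/3 = 4 - (5*(-1/3) + 3*(-1/2))/3 = 4 - (-5/3 - 3/2)/3 = 4 - 1/3*(-19/6) = 4 + 19/18 = 91/18 ≈ 5.0556)
u(D) = 109/18 - D (u(D) = 91/18 - (D - D/D) = 91/18 - (D - 1*1) = 91/18 - (D - 1) = 91/18 - (-1 + D) = 91/18 + (1 - D) = 109/18 - D)
u(-5)*22 - 25 = (109/18 - 1*(-5))*22 - 25 = (109/18 + 5)*22 - 25 = (199/18)*22 - 25 = 2189/9 - 25 = 1964/9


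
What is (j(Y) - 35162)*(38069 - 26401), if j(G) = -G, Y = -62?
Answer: -409546800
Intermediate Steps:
(j(Y) - 35162)*(38069 - 26401) = (-1*(-62) - 35162)*(38069 - 26401) = (62 - 35162)*11668 = -35100*11668 = -409546800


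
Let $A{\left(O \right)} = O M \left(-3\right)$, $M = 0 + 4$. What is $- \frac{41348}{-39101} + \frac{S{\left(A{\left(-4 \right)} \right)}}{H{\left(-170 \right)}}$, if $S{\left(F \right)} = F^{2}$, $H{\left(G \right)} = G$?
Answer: $- \frac{41529772}{3323585} \approx -12.495$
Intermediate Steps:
$M = 4$
$A{\left(O \right)} = - 12 O$ ($A{\left(O \right)} = O 4 \left(-3\right) = 4 O \left(-3\right) = - 12 O$)
$- \frac{41348}{-39101} + \frac{S{\left(A{\left(-4 \right)} \right)}}{H{\left(-170 \right)}} = - \frac{41348}{-39101} + \frac{\left(\left(-12\right) \left(-4\right)\right)^{2}}{-170} = \left(-41348\right) \left(- \frac{1}{39101}\right) + 48^{2} \left(- \frac{1}{170}\right) = \frac{41348}{39101} + 2304 \left(- \frac{1}{170}\right) = \frac{41348}{39101} - \frac{1152}{85} = - \frac{41529772}{3323585}$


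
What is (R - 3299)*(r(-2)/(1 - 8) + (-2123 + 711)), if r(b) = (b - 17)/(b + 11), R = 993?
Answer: 205088722/63 ≈ 3.2554e+6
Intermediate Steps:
r(b) = (-17 + b)/(11 + b)
(R - 3299)*(r(-2)/(1 - 8) + (-2123 + 711)) = (993 - 3299)*(((-17 - 2)/(11 - 2))/(1 - 8) + (-2123 + 711)) = -2306*((-19/9)/(-7) - 1412) = -2306*(-(-19)/63 - 1412) = -2306*(-⅐*(-19/9) - 1412) = -2306*(19/63 - 1412) = -2306*(-88937/63) = 205088722/63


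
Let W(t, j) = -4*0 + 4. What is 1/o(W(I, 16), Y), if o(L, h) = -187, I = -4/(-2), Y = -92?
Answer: -1/187 ≈ -0.0053476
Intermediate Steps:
I = 2 (I = -4*(-1/2) = 2)
W(t, j) = 4 (W(t, j) = 0 + 4 = 4)
1/o(W(I, 16), Y) = 1/(-187) = -1/187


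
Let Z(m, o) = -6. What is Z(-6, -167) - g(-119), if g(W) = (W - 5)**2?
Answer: -15382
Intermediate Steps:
g(W) = (-5 + W)**2
Z(-6, -167) - g(-119) = -6 - (-5 - 119)**2 = -6 - 1*(-124)**2 = -6 - 1*15376 = -6 - 15376 = -15382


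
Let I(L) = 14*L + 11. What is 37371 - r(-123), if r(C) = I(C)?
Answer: 39082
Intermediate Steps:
I(L) = 11 + 14*L
r(C) = 11 + 14*C
37371 - r(-123) = 37371 - (11 + 14*(-123)) = 37371 - (11 - 1722) = 37371 - 1*(-1711) = 37371 + 1711 = 39082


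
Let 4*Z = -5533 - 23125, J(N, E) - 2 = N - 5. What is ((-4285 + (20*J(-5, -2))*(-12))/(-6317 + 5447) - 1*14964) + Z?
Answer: -1924943/87 ≈ -22126.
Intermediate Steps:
J(N, E) = -3 + N (J(N, E) = 2 + (N - 5) = 2 + (-5 + N) = -3 + N)
Z = -14329/2 (Z = (-5533 - 23125)/4 = (¼)*(-28658) = -14329/2 ≈ -7164.5)
((-4285 + (20*J(-5, -2))*(-12))/(-6317 + 5447) - 1*14964) + Z = ((-4285 + (20*(-3 - 5))*(-12))/(-6317 + 5447) - 1*14964) - 14329/2 = ((-4285 + (20*(-8))*(-12))/(-870) - 14964) - 14329/2 = ((-4285 - 160*(-12))*(-1/870) - 14964) - 14329/2 = ((-4285 + 1920)*(-1/870) - 14964) - 14329/2 = (-2365*(-1/870) - 14964) - 14329/2 = (473/174 - 14964) - 14329/2 = -2603263/174 - 14329/2 = -1924943/87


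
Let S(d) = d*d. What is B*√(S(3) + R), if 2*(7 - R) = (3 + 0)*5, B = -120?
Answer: -60*√34 ≈ -349.86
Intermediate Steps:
S(d) = d²
R = -½ (R = 7 - (3 + 0)*5/2 = 7 - 3*5/2 = 7 - ½*15 = 7 - 15/2 = -½ ≈ -0.50000)
B*√(S(3) + R) = -120*√(3² - ½) = -120*√(9 - ½) = -60*√34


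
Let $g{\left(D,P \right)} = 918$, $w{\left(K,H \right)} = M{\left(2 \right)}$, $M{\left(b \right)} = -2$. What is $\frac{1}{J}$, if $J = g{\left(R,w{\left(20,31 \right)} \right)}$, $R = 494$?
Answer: $\frac{1}{918} \approx 0.0010893$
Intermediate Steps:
$w{\left(K,H \right)} = -2$
$J = 918$
$\frac{1}{J} = \frac{1}{918}$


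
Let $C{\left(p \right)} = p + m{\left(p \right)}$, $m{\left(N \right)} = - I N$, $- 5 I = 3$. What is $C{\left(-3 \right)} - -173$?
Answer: $\frac{841}{5} \approx 168.2$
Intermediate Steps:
$I = - \frac{3}{5}$ ($I = \left(- \frac{1}{5}\right) 3 = - \frac{3}{5} \approx -0.6$)
$m{\left(N \right)} = \frac{3 N}{5}$ ($m{\left(N \right)} = \left(-1\right) \left(- \frac{3}{5}\right) N = \frac{3 N}{5}$)
$C{\left(p \right)} = \frac{8 p}{5}$ ($C{\left(p \right)} = p + \frac{3 p}{5} = \frac{8 p}{5}$)
$C{\left(-3 \right)} - -173 = \frac{8}{5} \left(-3\right) - -173 = - \frac{24}{5} + \left(175 - 2\right) = - \frac{24}{5} + 173 = \frac{841}{5}$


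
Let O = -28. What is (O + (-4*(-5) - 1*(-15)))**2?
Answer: 49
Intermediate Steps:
(O + (-4*(-5) - 1*(-15)))**2 = (-28 + (-4*(-5) - 1*(-15)))**2 = (-28 + (20 + 15))**2 = (-28 + 35)**2 = 7**2 = 49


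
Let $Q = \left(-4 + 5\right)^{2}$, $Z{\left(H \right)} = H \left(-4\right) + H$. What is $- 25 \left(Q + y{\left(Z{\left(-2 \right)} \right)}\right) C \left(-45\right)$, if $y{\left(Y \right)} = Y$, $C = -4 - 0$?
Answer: $-31500$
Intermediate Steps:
$C = -4$ ($C = -4 + 0 = -4$)
$Z{\left(H \right)} = - 3 H$ ($Z{\left(H \right)} = - 4 H + H = - 3 H$)
$Q = 1$ ($Q = 1^{2} = 1$)
$- 25 \left(Q + y{\left(Z{\left(-2 \right)} \right)}\right) C \left(-45\right) = - 25 \left(1 - -6\right) \left(-4\right) \left(-45\right) = - 25 \left(1 + 6\right) \left(-4\right) \left(-45\right) = - 25 \cdot 7 \left(-4\right) \left(-45\right) = \left(-25\right) \left(-28\right) \left(-45\right) = 700 \left(-45\right) = -31500$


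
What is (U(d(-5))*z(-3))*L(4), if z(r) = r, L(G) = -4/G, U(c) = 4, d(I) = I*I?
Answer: 12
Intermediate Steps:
d(I) = I²
L(G) = -4/G
(U(d(-5))*z(-3))*L(4) = (4*(-3))*(-4/4) = -(-48)/4 = -12*(-1) = 12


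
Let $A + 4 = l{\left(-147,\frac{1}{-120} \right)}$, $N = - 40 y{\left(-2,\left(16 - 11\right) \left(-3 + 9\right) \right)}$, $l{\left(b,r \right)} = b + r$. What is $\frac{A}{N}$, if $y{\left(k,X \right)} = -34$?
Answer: $- \frac{18121}{163200} \approx -0.11104$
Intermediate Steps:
$N = 1360$ ($N = \left(-40\right) \left(-34\right) = 1360$)
$A = - \frac{18121}{120}$ ($A = -4 - \left(147 - \frac{1}{-120}\right) = -4 - \frac{17641}{120} = - \frac{18121}{120} \approx -151.01$)
$\frac{A}{N} = - \frac{18121}{120 \cdot 1360} = \left(- \frac{18121}{120}\right) \frac{1}{1360} = - \frac{18121}{163200}$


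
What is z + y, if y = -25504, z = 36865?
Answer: 11361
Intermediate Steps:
z + y = 36865 - 25504 = 11361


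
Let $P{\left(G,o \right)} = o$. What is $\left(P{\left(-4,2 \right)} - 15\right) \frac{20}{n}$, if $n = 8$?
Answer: $- \frac{65}{2} \approx -32.5$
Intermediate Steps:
$\left(P{\left(-4,2 \right)} - 15\right) \frac{20}{n} = \left(2 - 15\right) \frac{20}{8} = - 13 \cdot 20 \cdot \frac{1}{8} = \left(-13\right) \frac{5}{2} = - \frac{65}{2}$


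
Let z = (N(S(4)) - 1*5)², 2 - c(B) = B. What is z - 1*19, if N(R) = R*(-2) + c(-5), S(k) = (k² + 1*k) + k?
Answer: 2097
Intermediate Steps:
c(B) = 2 - B
S(k) = k² + 2*k (S(k) = (k² + k) + k = (k + k²) + k = k² + 2*k)
N(R) = 7 - 2*R (N(R) = R*(-2) + (2 - 1*(-5)) = -2*R + (2 + 5) = -2*R + 7 = 7 - 2*R)
z = 2116 (z = ((7 - 8*(2 + 4)) - 1*5)² = ((7 - 8*6) - 5)² = ((7 - 2*24) - 5)² = ((7 - 48) - 5)² = (-41 - 5)² = (-46)² = 2116)
z - 1*19 = 2116 - 1*19 = 2116 - 19 = 2097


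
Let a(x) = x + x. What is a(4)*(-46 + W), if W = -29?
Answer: -600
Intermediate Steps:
a(x) = 2*x
a(4)*(-46 + W) = (2*4)*(-46 - 29) = 8*(-75) = -600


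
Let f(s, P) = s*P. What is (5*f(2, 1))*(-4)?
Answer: -40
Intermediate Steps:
f(s, P) = P*s
(5*f(2, 1))*(-4) = (5*(1*2))*(-4) = (5*2)*(-4) = 10*(-4) = -40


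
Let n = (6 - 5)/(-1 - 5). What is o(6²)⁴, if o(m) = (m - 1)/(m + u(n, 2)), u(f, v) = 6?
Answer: 625/1296 ≈ 0.48225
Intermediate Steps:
n = -⅙ (n = 1/(-6) = 1*(-⅙) = -⅙ ≈ -0.16667)
o(m) = (-1 + m)/(6 + m) (o(m) = (m - 1)/(m + 6) = (-1 + m)/(6 + m))
o(6²)⁴ = ((-1 + 6²)/(6 + 6²))⁴ = ((-1 + 36)/(6 + 36))⁴ = (35/42)⁴ = ((1/42)*35)⁴ = (⅚)⁴ = 625/1296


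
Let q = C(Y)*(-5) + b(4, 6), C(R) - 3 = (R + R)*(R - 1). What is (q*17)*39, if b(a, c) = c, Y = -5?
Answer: -204867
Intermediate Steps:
C(R) = 3 + 2*R*(-1 + R) (C(R) = 3 + (R + R)*(R - 1) = 3 + (2*R)*(-1 + R) = 3 + 2*R*(-1 + R))
q = -309 (q = (3 - 2*(-5) + 2*(-5)**2)*(-5) + 6 = (3 + 10 + 2*25)*(-5) + 6 = (3 + 10 + 50)*(-5) + 6 = 63*(-5) + 6 = -315 + 6 = -309)
(q*17)*39 = -309*17*39 = -5253*39 = -204867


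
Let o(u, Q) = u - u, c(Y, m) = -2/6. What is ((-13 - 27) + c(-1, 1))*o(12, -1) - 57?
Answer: -57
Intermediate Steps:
c(Y, m) = -1/3 (c(Y, m) = -2*1/6 = -1/3)
o(u, Q) = 0
((-13 - 27) + c(-1, 1))*o(12, -1) - 57 = ((-13 - 27) - 1/3)*0 - 57 = (-40 - 1/3)*0 - 57 = -121/3*0 - 57 = 0 - 57 = -57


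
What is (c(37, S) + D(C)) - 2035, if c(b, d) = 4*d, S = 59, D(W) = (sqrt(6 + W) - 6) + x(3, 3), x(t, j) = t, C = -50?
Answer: -1802 + 2*I*sqrt(11) ≈ -1802.0 + 6.6332*I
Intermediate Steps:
D(W) = -3 + sqrt(6 + W) (D(W) = (sqrt(6 + W) - 6) + 3 = (-6 + sqrt(6 + W)) + 3 = -3 + sqrt(6 + W))
(c(37, S) + D(C)) - 2035 = (4*59 + (-3 + sqrt(6 - 50))) - 2035 = (236 + (-3 + sqrt(-44))) - 2035 = (236 + (-3 + 2*I*sqrt(11))) - 2035 = (233 + 2*I*sqrt(11)) - 2035 = -1802 + 2*I*sqrt(11)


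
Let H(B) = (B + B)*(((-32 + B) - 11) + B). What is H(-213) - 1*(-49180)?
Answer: 248974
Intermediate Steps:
H(B) = 2*B*(-43 + 2*B) (H(B) = (2*B)*((-43 + B) + B) = (2*B)*(-43 + 2*B) = 2*B*(-43 + 2*B))
H(-213) - 1*(-49180) = 2*(-213)*(-43 + 2*(-213)) - 1*(-49180) = 2*(-213)*(-43 - 426) + 49180 = 2*(-213)*(-469) + 49180 = 199794 + 49180 = 248974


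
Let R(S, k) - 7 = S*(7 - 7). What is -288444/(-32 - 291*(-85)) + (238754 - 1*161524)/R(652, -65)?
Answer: 272256226/24703 ≈ 11021.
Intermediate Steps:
R(S, k) = 7 (R(S, k) = 7 + S*(7 - 7) = 7 + S*0 = 7 + 0 = 7)
-288444/(-32 - 291*(-85)) + (238754 - 1*161524)/R(652, -65) = -288444/(-32 - 291*(-85)) + (238754 - 1*161524)/7 = -288444/(-32 + 24735) + (238754 - 161524)*(⅐) = -288444/24703 + 77230*(⅐) = -288444*1/24703 + 77230/7 = -288444/24703 + 77230/7 = 272256226/24703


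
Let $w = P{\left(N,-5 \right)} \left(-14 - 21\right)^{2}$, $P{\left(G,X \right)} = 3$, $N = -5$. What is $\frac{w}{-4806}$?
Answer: $- \frac{1225}{1602} \approx -0.76467$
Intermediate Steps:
$w = 3675$ ($w = 3 \left(-14 - 21\right)^{2} = 3 \left(-35\right)^{2} = 3 \cdot 1225 = 3675$)
$\frac{w}{-4806} = \frac{3675}{-4806} = 3675 \left(- \frac{1}{4806}\right) = - \frac{1225}{1602}$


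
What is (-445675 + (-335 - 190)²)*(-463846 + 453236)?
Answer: 1804230500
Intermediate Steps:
(-445675 + (-335 - 190)²)*(-463846 + 453236) = (-445675 + (-525)²)*(-10610) = (-445675 + 275625)*(-10610) = -170050*(-10610) = 1804230500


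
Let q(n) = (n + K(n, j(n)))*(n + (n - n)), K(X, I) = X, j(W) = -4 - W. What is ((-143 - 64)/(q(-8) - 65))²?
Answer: 529/49 ≈ 10.796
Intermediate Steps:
q(n) = 2*n² (q(n) = (n + n)*(n + (n - n)) = (2*n)*(n + 0) = (2*n)*n = 2*n²)
((-143 - 64)/(q(-8) - 65))² = ((-143 - 64)/(2*(-8)² - 65))² = (-207/(2*64 - 65))² = (-207/(128 - 65))² = (-207/63)² = (-207*1/63)² = (-23/7)² = 529/49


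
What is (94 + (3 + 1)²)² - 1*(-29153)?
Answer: 41253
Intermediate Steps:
(94 + (3 + 1)²)² - 1*(-29153) = (94 + 4²)² + 29153 = (94 + 16)² + 29153 = 110² + 29153 = 12100 + 29153 = 41253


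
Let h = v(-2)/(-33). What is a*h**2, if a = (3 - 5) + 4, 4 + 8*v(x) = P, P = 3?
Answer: 1/34848 ≈ 2.8696e-5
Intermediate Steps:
v(x) = -1/8 (v(x) = -1/2 + (1/8)*3 = -1/2 + 3/8 = -1/8)
h = 1/264 (h = -1/8/(-33) = -1/8*(-1/33) = 1/264 ≈ 0.0037879)
a = 2 (a = -2 + 4 = 2)
a*h**2 = 2*(1/264)**2 = 2*(1/69696) = 1/34848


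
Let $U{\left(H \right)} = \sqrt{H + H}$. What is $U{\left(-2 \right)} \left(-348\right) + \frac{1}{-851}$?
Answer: $- \frac{1}{851} - 696 i \approx -0.0011751 - 696.0 i$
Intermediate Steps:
$U{\left(H \right)} = \sqrt{2} \sqrt{H}$ ($U{\left(H \right)} = \sqrt{2 H} = \sqrt{2} \sqrt{H}$)
$U{\left(-2 \right)} \left(-348\right) + \frac{1}{-851} = \sqrt{2} \sqrt{-2} \left(-348\right) + \frac{1}{-851} = \sqrt{2} i \sqrt{2} \left(-348\right) - \frac{1}{851} = 2 i \left(-348\right) - \frac{1}{851} = - 696 i - \frac{1}{851} = - \frac{1}{851} - 696 i$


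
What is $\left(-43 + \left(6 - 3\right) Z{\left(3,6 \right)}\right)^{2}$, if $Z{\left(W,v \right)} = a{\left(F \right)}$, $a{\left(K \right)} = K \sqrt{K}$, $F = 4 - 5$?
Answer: $1840 + 258 i \approx 1840.0 + 258.0 i$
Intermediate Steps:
$F = -1$ ($F = 4 - 5 = -1$)
$a{\left(K \right)} = K^{\frac{3}{2}}$
$Z{\left(W,v \right)} = - i$ ($Z{\left(W,v \right)} = \left(-1\right)^{\frac{3}{2}} = - i$)
$\left(-43 + \left(6 - 3\right) Z{\left(3,6 \right)}\right)^{2} = \left(-43 + \left(6 - 3\right) \left(- i\right)\right)^{2} = \left(-43 + 3 \left(- i\right)\right)^{2} = \left(-43 - 3 i\right)^{2}$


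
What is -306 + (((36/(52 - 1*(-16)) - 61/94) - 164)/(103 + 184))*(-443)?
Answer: -24157047/458626 ≈ -52.673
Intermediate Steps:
-306 + (((36/(52 - 1*(-16)) - 61/94) - 164)/(103 + 184))*(-443) = -306 + (((36/(52 + 16) - 61*1/94) - 164)/287)*(-443) = -306 + (((36/68 - 61/94) - 164)*(1/287))*(-443) = -306 + (((36*(1/68) - 61/94) - 164)*(1/287))*(-443) = -306 + (((9/17 - 61/94) - 164)*(1/287))*(-443) = -306 + ((-191/1598 - 164)*(1/287))*(-443) = -306 - 262263/1598*1/287*(-443) = -306 - 262263/458626*(-443) = -306 + 116182509/458626 = -24157047/458626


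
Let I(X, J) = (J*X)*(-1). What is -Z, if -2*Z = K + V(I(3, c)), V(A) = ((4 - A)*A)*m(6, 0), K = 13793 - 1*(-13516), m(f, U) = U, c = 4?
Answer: 27309/2 ≈ 13655.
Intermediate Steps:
I(X, J) = -J*X
K = 27309 (K = 13793 + 13516 = 27309)
V(A) = 0 (V(A) = ((4 - A)*A)*0 = (A*(4 - A))*0 = 0)
Z = -27309/2 (Z = -(27309 + 0)/2 = -½*27309 = -27309/2 ≈ -13655.)
-Z = -1*(-27309/2) = 27309/2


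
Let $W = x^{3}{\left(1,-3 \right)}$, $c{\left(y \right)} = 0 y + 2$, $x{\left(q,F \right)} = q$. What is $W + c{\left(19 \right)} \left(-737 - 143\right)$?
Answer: $-1759$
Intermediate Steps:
$c{\left(y \right)} = 2$ ($c{\left(y \right)} = 0 + 2 = 2$)
$W = 1$ ($W = 1^{3} = 1$)
$W + c{\left(19 \right)} \left(-737 - 143\right) = 1 + 2 \left(-737 - 143\right) = 1 + 2 \left(-880\right) = 1 - 1760 = -1759$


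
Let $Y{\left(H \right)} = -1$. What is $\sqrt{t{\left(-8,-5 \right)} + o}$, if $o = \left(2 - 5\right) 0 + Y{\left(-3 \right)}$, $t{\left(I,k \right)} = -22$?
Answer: $i \sqrt{23} \approx 4.7958 i$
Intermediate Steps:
$o = -1$ ($o = \left(2 - 5\right) 0 - 1 = \left(-3\right) 0 - 1 = 0 - 1 = -1$)
$\sqrt{t{\left(-8,-5 \right)} + o} = \sqrt{-22 - 1} = \sqrt{-23} = i \sqrt{23}$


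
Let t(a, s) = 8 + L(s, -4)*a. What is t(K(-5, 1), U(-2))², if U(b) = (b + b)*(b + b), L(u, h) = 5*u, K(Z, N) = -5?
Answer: 153664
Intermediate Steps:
U(b) = 4*b² (U(b) = (2*b)*(2*b) = 4*b²)
t(a, s) = 8 + 5*a*s (t(a, s) = 8 + (5*s)*a = 8 + 5*a*s)
t(K(-5, 1), U(-2))² = (8 + 5*(-5)*(4*(-2)²))² = (8 + 5*(-5)*(4*4))² = (8 + 5*(-5)*16)² = (8 - 400)² = (-392)² = 153664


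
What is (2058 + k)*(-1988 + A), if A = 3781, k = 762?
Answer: 5056260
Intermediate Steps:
(2058 + k)*(-1988 + A) = (2058 + 762)*(-1988 + 3781) = 2820*1793 = 5056260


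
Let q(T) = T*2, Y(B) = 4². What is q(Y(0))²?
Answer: 1024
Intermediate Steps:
Y(B) = 16
q(T) = 2*T
q(Y(0))² = (2*16)² = 32² = 1024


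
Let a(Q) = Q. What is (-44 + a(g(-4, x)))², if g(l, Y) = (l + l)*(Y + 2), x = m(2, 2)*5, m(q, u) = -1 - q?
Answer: 3600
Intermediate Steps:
x = -15 (x = (-1 - 1*2)*5 = (-1 - 2)*5 = -3*5 = -15)
g(l, Y) = 2*l*(2 + Y) (g(l, Y) = (2*l)*(2 + Y) = 2*l*(2 + Y))
(-44 + a(g(-4, x)))² = (-44 + 2*(-4)*(2 - 15))² = (-44 + 2*(-4)*(-13))² = (-44 + 104)² = 60² = 3600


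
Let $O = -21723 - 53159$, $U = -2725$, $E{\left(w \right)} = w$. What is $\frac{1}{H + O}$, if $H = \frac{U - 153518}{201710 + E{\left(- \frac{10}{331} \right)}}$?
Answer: $- \frac{66766000}{4999623328433} \approx -1.3354 \cdot 10^{-5}$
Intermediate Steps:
$H = - \frac{51716433}{66766000}$ ($H = \frac{-2725 - 153518}{201710 - \frac{10}{331}} = - \frac{156243}{201710 - \frac{10}{331}} = - \frac{156243}{\frac{66766000}{331}} = \left(-156243\right) \frac{331}{66766000} = - \frac{51716433}{66766000} \approx -0.77459$)
$O = -74882$ ($O = -21723 - 53159 = -74882$)
$\frac{1}{H + O} = \frac{1}{- \frac{51716433}{66766000} - 74882} = \frac{1}{- \frac{4999623328433}{66766000}} = - \frac{66766000}{4999623328433}$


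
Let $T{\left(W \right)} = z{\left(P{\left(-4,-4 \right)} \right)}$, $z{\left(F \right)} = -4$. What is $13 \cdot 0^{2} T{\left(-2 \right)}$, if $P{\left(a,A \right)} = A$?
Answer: $0$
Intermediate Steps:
$T{\left(W \right)} = -4$
$13 \cdot 0^{2} T{\left(-2 \right)} = 13 \cdot 0^{2} \left(-4\right) = 13 \cdot 0 \left(-4\right) = 0 \left(-4\right) = 0$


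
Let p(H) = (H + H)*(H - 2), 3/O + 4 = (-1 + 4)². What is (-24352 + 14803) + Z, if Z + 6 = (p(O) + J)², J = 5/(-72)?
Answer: -30948283799/3240000 ≈ -9551.9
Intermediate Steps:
J = -5/72 (J = 5*(-1/72) = -5/72 ≈ -0.069444)
O = ⅗ (O = 3/(-4 + (-1 + 4)²) = 3/(-4 + 3²) = 3/(-4 + 9) = 3/5 = 3*(⅕) = ⅗ ≈ 0.60000)
p(H) = 2*H*(-2 + H) (p(H) = (2*H)*(-2 + H) = 2*H*(-2 + H))
Z = -9523799/3240000 (Z = -6 + (2*(⅗)*(-2 + ⅗) - 5/72)² = -6 + (2*(⅗)*(-7/5) - 5/72)² = -6 + (-42/25 - 5/72)² = -6 + (-3149/1800)² = -6 + 9916201/3240000 = -9523799/3240000 ≈ -2.9394)
(-24352 + 14803) + Z = (-24352 + 14803) - 9523799/3240000 = -9549 - 9523799/3240000 = -30948283799/3240000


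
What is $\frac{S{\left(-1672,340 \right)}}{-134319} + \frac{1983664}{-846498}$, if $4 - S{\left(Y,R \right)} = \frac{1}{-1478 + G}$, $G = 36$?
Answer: $- \frac{64036132051939}{27326083821834} \approx -2.3434$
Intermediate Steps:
$S{\left(Y,R \right)} = \frac{5769}{1442}$ ($S{\left(Y,R \right)} = 4 - \frac{1}{-1478 + 36} = 4 - \frac{1}{-1442} = 4 - - \frac{1}{1442} = 4 + \frac{1}{1442} = \frac{5769}{1442}$)
$\frac{S{\left(-1672,340 \right)}}{-134319} + \frac{1983664}{-846498} = \frac{5769}{1442 \left(-134319\right)} + \frac{1983664}{-846498} = \frac{5769}{1442} \left(- \frac{1}{134319}\right) + 1983664 \left(- \frac{1}{846498}\right) = - \frac{1923}{64562666} - \frac{991832}{423249} = - \frac{64036132051939}{27326083821834}$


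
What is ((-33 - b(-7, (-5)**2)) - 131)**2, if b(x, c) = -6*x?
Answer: 42436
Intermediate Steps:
((-33 - b(-7, (-5)**2)) - 131)**2 = ((-33 - (-6)*(-7)) - 131)**2 = ((-33 - 1*42) - 131)**2 = ((-33 - 42) - 131)**2 = (-75 - 131)**2 = (-206)**2 = 42436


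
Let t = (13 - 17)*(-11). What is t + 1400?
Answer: 1444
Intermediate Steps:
t = 44 (t = -4*(-11) = 44)
t + 1400 = 44 + 1400 = 1444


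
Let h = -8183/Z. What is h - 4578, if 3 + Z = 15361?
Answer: -10045301/2194 ≈ -4578.5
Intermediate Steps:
Z = 15358 (Z = -3 + 15361 = 15358)
h = -1169/2194 (h = -8183/15358 = -8183*1/15358 = -1169/2194 ≈ -0.53282)
h - 4578 = -1169/2194 - 4578 = -10045301/2194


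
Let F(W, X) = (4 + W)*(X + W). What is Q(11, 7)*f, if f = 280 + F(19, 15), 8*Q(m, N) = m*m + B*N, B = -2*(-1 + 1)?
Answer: 64251/4 ≈ 16063.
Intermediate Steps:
B = 0 (B = -2*0 = 0)
F(W, X) = (4 + W)*(W + X)
Q(m, N) = m²/8 (Q(m, N) = (m*m + 0*N)/8 = (m² + 0)/8 = m²/8)
f = 1062 (f = 280 + (19² + 4*19 + 4*15 + 19*15) = 280 + (361 + 76 + 60 + 285) = 280 + 782 = 1062)
Q(11, 7)*f = ((⅛)*11²)*1062 = ((⅛)*121)*1062 = (121/8)*1062 = 64251/4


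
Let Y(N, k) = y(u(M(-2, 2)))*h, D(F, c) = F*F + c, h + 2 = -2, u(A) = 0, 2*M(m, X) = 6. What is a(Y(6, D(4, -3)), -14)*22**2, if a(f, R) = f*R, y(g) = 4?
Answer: 108416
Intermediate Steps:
M(m, X) = 3 (M(m, X) = (1/2)*6 = 3)
h = -4 (h = -2 - 2 = -4)
D(F, c) = c + F**2 (D(F, c) = F**2 + c = c + F**2)
Y(N, k) = -16 (Y(N, k) = 4*(-4) = -16)
a(f, R) = R*f
a(Y(6, D(4, -3)), -14)*22**2 = -14*(-16)*22**2 = 224*484 = 108416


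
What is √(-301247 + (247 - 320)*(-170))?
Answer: 3*I*√32093 ≈ 537.44*I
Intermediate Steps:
√(-301247 + (247 - 320)*(-170)) = √(-301247 - 73*(-170)) = √(-301247 + 12410) = √(-288837) = 3*I*√32093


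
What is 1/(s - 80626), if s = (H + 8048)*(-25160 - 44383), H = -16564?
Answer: 1/592147562 ≈ 1.6888e-9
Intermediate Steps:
s = 592228188 (s = (-16564 + 8048)*(-25160 - 44383) = -8516*(-69543) = 592228188)
1/(s - 80626) = 1/(592228188 - 80626) = 1/592147562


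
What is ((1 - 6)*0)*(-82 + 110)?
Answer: 0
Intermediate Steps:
((1 - 6)*0)*(-82 + 110) = -5*0*28 = 0*28 = 0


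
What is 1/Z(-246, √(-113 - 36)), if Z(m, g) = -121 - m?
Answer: 1/125 ≈ 0.0080000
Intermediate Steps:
1/Z(-246, √(-113 - 36)) = 1/(-121 - 1*(-246)) = 1/(-121 + 246) = 1/125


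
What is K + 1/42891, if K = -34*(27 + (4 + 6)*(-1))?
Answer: -24790997/42891 ≈ -578.00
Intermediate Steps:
K = -578 (K = -34*(27 + 10*(-1)) = -34*(27 - 10) = -34*17 = -578)
K + 1/42891 = -578 + 1/42891 = -24790997/42891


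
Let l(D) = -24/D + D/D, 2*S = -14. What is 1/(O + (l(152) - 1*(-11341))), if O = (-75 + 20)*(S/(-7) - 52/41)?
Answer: 779/8846790 ≈ 8.8055e-5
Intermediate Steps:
S = -7 (S = (1/2)*(-14) = -7)
l(D) = 1 - 24/D (l(D) = -24/D + 1 = 1 - 24/D)
O = 605/41 (O = (-75 + 20)*(-7/(-7) - 52/41) = -55*(-7*(-1/7) - 52*1/41) = -55*(1 - 52/41) = -55*(-11/41) = 605/41 ≈ 14.756)
1/(O + (l(152) - 1*(-11341))) = 1/(605/41 + ((-24 + 152)/152 - 1*(-11341))) = 1/(605/41 + ((1/152)*128 + 11341)) = 1/(605/41 + (16/19 + 11341)) = 1/(605/41 + 215495/19) = 1/(8846790/779) = 779/8846790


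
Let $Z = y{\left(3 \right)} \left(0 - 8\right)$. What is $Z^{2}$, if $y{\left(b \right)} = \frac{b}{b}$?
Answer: $64$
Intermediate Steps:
$y{\left(b \right)} = 1$
$Z = -8$ ($Z = 1 \left(0 - 8\right) = 1 \left(-8\right) = -8$)
$Z^{2} = \left(-8\right)^{2} = 64$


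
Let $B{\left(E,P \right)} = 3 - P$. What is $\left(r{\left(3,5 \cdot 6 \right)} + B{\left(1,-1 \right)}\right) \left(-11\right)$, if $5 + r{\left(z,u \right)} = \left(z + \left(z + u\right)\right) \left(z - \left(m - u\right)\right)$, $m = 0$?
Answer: $-13057$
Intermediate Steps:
$r{\left(z,u \right)} = -5 + \left(u + z\right) \left(u + 2 z\right)$ ($r{\left(z,u \right)} = -5 + \left(z + \left(z + u\right)\right) \left(z + \left(u - 0\right)\right) = -5 + \left(z + \left(u + z\right)\right) \left(z + \left(u + 0\right)\right) = -5 + \left(u + 2 z\right) \left(z + u\right) = -5 + \left(u + 2 z\right) \left(u + z\right) = -5 + \left(u + z\right) \left(u + 2 z\right)$)
$\left(r{\left(3,5 \cdot 6 \right)} + B{\left(1,-1 \right)}\right) \left(-11\right) = \left(\left(-5 + \left(5 \cdot 6\right)^{2} + 2 \cdot 3^{2} + 3 \cdot 5 \cdot 6 \cdot 3\right) + \left(3 - -1\right)\right) \left(-11\right) = \left(\left(-5 + 30^{2} + 2 \cdot 9 + 3 \cdot 30 \cdot 3\right) + \left(3 + 1\right)\right) \left(-11\right) = \left(\left(-5 + 900 + 18 + 270\right) + 4\right) \left(-11\right) = \left(1183 + 4\right) \left(-11\right) = 1187 \left(-11\right) = -13057$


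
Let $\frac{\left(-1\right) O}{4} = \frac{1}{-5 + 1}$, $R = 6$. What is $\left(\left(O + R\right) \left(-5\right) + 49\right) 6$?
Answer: $84$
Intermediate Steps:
$O = 1$ ($O = - \frac{4}{-5 + 1} = - \frac{4}{-4} = \left(-4\right) \left(- \frac{1}{4}\right) = 1$)
$\left(\left(O + R\right) \left(-5\right) + 49\right) 6 = \left(\left(1 + 6\right) \left(-5\right) + 49\right) 6 = \left(7 \left(-5\right) + 49\right) 6 = \left(-35 + 49\right) 6 = 14 \cdot 6 = 84$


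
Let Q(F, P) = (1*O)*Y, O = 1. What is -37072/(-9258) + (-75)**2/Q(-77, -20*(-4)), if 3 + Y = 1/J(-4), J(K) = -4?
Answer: -103911532/60177 ≈ -1726.8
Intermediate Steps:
Y = -13/4 (Y = -3 + 1/(-4) = -3 - 1/4 = -13/4 ≈ -3.2500)
Q(F, P) = -13/4 (Q(F, P) = (1*1)*(-13/4) = 1*(-13/4) = -13/4)
-37072/(-9258) + (-75)**2/Q(-77, -20*(-4)) = -37072/(-9258) + (-75)**2/(-13/4) = -37072*(-1/9258) + 5625*(-4/13) = 18536/4629 - 22500/13 = -103911532/60177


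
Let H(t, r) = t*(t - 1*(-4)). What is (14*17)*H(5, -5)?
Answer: 10710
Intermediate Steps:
H(t, r) = t*(4 + t) (H(t, r) = t*(t + 4) = t*(4 + t))
(14*17)*H(5, -5) = (14*17)*(5*(4 + 5)) = 238*(5*9) = 238*45 = 10710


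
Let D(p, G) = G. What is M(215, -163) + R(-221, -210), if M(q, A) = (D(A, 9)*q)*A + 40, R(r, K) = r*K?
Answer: -268955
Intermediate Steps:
R(r, K) = K*r
M(q, A) = 40 + 9*A*q (M(q, A) = (9*q)*A + 40 = 9*A*q + 40 = 40 + 9*A*q)
M(215, -163) + R(-221, -210) = (40 + 9*(-163)*215) - 210*(-221) = (40 - 315405) + 46410 = -315365 + 46410 = -268955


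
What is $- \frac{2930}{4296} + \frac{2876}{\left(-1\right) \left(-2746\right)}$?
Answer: $\frac{1077379}{2949204} \approx 0.36531$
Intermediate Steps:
$- \frac{2930}{4296} + \frac{2876}{\left(-1\right) \left(-2746\right)} = \left(-2930\right) \frac{1}{4296} + \frac{2876}{2746} = - \frac{1465}{2148} + 2876 \cdot \frac{1}{2746} = - \frac{1465}{2148} + \frac{1438}{1373} = \frac{1077379}{2949204}$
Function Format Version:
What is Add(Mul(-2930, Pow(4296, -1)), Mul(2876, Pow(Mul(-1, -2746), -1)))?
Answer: Rational(1077379, 2949204) ≈ 0.36531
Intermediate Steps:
Add(Mul(-2930, Pow(4296, -1)), Mul(2876, Pow(Mul(-1, -2746), -1))) = Add(Mul(-2930, Rational(1, 4296)), Mul(2876, Pow(2746, -1))) = Add(Rational(-1465, 2148), Mul(2876, Rational(1, 2746))) = Add(Rational(-1465, 2148), Rational(1438, 1373)) = Rational(1077379, 2949204)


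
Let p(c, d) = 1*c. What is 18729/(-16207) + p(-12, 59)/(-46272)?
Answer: -72202817/62494192 ≈ -1.1554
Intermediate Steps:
p(c, d) = c
18729/(-16207) + p(-12, 59)/(-46272) = 18729/(-16207) - 12/(-46272) = 18729*(-1/16207) - 12*(-1/46272) = -18729/16207 + 1/3856 = -72202817/62494192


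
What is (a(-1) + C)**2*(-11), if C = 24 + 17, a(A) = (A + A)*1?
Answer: -16731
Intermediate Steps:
a(A) = 2*A (a(A) = (2*A)*1 = 2*A)
C = 41
(a(-1) + C)**2*(-11) = (2*(-1) + 41)**2*(-11) = (-2 + 41)**2*(-11) = 39**2*(-11) = 1521*(-11) = -16731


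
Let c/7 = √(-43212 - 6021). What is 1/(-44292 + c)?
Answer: -14764/654731227 - 7*I*√49233/1964193681 ≈ -2.255e-5 - 7.9075e-7*I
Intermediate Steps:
c = 7*I*√49233 (c = 7*√(-43212 - 6021) = 7*√(-49233) = 7*(I*√49233) = 7*I*√49233 ≈ 1553.2*I)
1/(-44292 + c) = 1/(-44292 + 7*I*√49233)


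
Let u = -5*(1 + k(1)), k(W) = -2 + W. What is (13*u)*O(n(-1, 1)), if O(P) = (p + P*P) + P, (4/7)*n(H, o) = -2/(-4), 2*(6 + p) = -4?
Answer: 0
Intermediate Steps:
p = -8 (p = -6 + (1/2)*(-4) = -6 - 2 = -8)
n(H, o) = 7/8 (n(H, o) = 7*(-2/(-4))/4 = 7*(-2*(-1/4))/4 = (7/4)*(1/2) = 7/8)
u = 0 (u = -5*(1 + (-2 + 1)) = -5*(1 - 1) = -5*0 = 0)
O(P) = -8 + P + P**2 (O(P) = (-8 + P*P) + P = (-8 + P**2) + P = -8 + P + P**2)
(13*u)*O(n(-1, 1)) = (13*0)*(-8 + 7/8 + (7/8)**2) = 0*(-8 + 7/8 + 49/64) = 0*(-407/64) = 0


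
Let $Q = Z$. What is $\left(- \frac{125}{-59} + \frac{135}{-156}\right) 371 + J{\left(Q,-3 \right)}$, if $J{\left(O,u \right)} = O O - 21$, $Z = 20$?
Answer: $\frac{2589267}{3068} \approx 843.96$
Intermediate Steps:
$Q = 20$
$J{\left(O,u \right)} = -21 + O^{2}$ ($J{\left(O,u \right)} = O^{2} - 21 = -21 + O^{2}$)
$\left(- \frac{125}{-59} + \frac{135}{-156}\right) 371 + J{\left(Q,-3 \right)} = \left(- \frac{125}{-59} + \frac{135}{-156}\right) 371 - \left(21 - 20^{2}\right) = \left(\left(-125\right) \left(- \frac{1}{59}\right) + 135 \left(- \frac{1}{156}\right)\right) 371 + \left(-21 + 400\right) = \left(\frac{125}{59} - \frac{45}{52}\right) 371 + 379 = \frac{3845}{3068} \cdot 371 + 379 = \frac{1426495}{3068} + 379 = \frac{2589267}{3068}$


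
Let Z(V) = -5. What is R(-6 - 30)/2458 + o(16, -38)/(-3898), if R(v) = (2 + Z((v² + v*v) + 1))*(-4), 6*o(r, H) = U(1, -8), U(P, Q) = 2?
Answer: 68935/14371926 ≈ 0.0047965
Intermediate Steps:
o(r, H) = ⅓ (o(r, H) = (⅙)*2 = ⅓)
R(v) = 12 (R(v) = (2 - 5)*(-4) = -3*(-4) = 12)
R(-6 - 30)/2458 + o(16, -38)/(-3898) = 12/2458 + (⅓)/(-3898) = 12*(1/2458) + (⅓)*(-1/3898) = 6/1229 - 1/11694 = 68935/14371926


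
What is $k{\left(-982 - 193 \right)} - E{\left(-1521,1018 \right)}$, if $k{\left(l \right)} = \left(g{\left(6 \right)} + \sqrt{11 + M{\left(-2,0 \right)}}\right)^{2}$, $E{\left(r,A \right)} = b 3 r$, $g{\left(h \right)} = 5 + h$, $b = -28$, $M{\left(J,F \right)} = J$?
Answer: $-127568$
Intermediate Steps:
$E{\left(r,A \right)} = - 84 r$ ($E{\left(r,A \right)} = \left(-28\right) 3 r = - 84 r$)
$k{\left(l \right)} = 196$ ($k{\left(l \right)} = \left(\left(5 + 6\right) + \sqrt{11 - 2}\right)^{2} = \left(11 + \sqrt{9}\right)^{2} = \left(11 + 3\right)^{2} = 14^{2} = 196$)
$k{\left(-982 - 193 \right)} - E{\left(-1521,1018 \right)} = 196 - \left(-84\right) \left(-1521\right) = 196 - 127764 = -127568$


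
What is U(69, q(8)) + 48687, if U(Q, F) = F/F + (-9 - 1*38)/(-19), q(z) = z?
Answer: 925119/19 ≈ 48691.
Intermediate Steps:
U(Q, F) = 66/19 (U(Q, F) = 1 + (-9 - 38)*(-1/19) = 1 - 47*(-1/19) = 1 + 47/19 = 66/19)
U(69, q(8)) + 48687 = 66/19 + 48687 = 925119/19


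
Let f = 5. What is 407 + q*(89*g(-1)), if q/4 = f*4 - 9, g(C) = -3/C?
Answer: 12155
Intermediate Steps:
q = 44 (q = 4*(5*4 - 9) = 4*(20 - 9) = 4*11 = 44)
407 + q*(89*g(-1)) = 407 + 44*(89*(-3/(-1))) = 407 + 44*(89*(-3*(-1))) = 407 + 44*(89*3) = 407 + 44*267 = 407 + 11748 = 12155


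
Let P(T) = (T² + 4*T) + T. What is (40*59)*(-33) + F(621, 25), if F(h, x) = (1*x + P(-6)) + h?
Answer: -77228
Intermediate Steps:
P(T) = T² + 5*T
F(h, x) = 6 + h + x (F(h, x) = (1*x - 6*(5 - 6)) + h = (x - 6*(-1)) + h = (x + 6) + h = (6 + x) + h = 6 + h + x)
(40*59)*(-33) + F(621, 25) = (40*59)*(-33) + (6 + 621 + 25) = 2360*(-33) + 652 = -77880 + 652 = -77228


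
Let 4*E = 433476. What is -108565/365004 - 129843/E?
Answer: -6573143873/4395013164 ≈ -1.4956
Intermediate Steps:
E = 108369 (E = (1/4)*433476 = 108369)
-108565/365004 - 129843/E = -108565/365004 - 129843/108369 = -108565*1/365004 - 129843*1/108369 = -108565/365004 - 14427/12041 = -6573143873/4395013164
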